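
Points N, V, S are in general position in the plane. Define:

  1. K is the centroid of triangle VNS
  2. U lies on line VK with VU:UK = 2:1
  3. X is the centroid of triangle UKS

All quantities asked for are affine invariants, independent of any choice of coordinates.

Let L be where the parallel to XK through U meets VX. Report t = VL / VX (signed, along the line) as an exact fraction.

Choose coordinates N = (0, 0), V = (1, 0), S = (0, 1).
1. K is the centroid of triangle VNS ⇒ K = (1/3, 1/3)
2. U lies on line VK with VU:UK = 2:1 ⇒ U = (5/9, 2/9)
3. X is the centroid of triangle UKS ⇒ X = (8/27, 14/27)
through U parallel to XK: direction (1/27, -5/27); meets VX at L = (43/81, 28/81)
L = V + t·(X−V) with t = 2/3

t = 2/3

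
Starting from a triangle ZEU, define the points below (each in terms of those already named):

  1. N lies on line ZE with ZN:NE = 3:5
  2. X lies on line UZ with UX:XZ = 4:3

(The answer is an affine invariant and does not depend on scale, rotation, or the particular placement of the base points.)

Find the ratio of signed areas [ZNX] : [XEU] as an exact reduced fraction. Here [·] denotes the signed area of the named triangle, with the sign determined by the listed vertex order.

[ZNX]:[XEU] = 9/32

Work in coordinates with Z = (0, 0), E = (1, 0), U = (0, 1).
1. N lies on line ZE with ZN:NE = 3:5 ⇒ N = (3/8, 0)
2. X lies on line UZ with UX:XZ = 4:3 ⇒ X = (0, 3/7)
2·[ZNX] = 9/56, 2·[XEU] = 4/7
[ZNX]:[XEU] = 9/56:4/7 = 9/32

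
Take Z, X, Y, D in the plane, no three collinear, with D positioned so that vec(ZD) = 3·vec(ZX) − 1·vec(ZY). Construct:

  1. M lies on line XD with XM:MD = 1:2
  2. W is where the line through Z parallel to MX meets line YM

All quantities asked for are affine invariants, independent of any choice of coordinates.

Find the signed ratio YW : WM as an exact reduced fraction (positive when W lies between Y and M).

Work in coordinates with Z = (0, 0), X = (1, 0), Y = (0, 1), D = (3, -1).
1. M lies on line XD with XM:MD = 1:2 ⇒ M = (5/3, -1/3)
2. W is where the line through Z parallel to MX meets line YM ⇒ W = (10/3, -5/3)
W = Y + t·(M−Y) with t = 2, so YW:WM = t:(1−t) = 2:-1

YW:WM = -2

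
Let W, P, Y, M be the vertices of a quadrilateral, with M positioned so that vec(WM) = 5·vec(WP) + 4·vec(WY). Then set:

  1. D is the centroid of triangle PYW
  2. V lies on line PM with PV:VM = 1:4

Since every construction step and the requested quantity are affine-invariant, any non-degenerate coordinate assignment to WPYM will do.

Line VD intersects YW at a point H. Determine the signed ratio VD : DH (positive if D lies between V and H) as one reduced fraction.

VD:DH = 22/5

Choose coordinates W = (0, 0), P = (1, 0), Y = (0, 1), M = (5, 4).
1. D is the centroid of triangle PYW ⇒ D = (1/3, 1/3)
2. V lies on line PM with PV:VM = 1:4 ⇒ V = (9/5, 4/5)
line VD meets YW at H = (0, 5/22)
D = V + t·(H−V) with t = 22/27, so VD:DH = 22/27:5/27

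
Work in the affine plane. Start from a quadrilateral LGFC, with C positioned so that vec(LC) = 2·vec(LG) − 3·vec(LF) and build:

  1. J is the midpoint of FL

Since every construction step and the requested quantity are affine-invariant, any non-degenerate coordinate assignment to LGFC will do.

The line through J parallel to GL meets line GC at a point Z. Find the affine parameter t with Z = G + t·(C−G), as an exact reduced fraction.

t = -1/6

Work in coordinates with L = (0, 0), G = (1, 0), F = (0, 1), C = (2, -3).
1. J is the midpoint of FL ⇒ J = (0, 1/2)
through J parallel to GL: direction (-1, 0); meets GC at Z = (5/6, 1/2)
Z = G + t·(C−G) with t = -1/6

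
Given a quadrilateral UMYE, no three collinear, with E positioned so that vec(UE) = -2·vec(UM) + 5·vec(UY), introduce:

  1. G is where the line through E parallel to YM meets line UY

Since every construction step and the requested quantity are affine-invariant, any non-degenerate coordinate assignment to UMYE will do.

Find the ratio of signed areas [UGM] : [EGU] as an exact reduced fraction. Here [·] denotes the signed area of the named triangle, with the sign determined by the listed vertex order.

Work in coordinates with U = (0, 0), M = (1, 0), Y = (0, 1), E = (-2, 5).
1. G is where the line through E parallel to YM meets line UY ⇒ G = (0, 3)
2·[UGM] = -3, 2·[EGU] = -6
[UGM]:[EGU] = -3:-6 = 1/2

[UGM]:[EGU] = 1/2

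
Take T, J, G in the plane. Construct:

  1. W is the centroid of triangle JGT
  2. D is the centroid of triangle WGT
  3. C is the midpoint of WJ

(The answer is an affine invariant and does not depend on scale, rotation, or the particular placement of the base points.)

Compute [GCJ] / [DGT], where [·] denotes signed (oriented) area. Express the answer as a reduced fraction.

[GCJ]:[DGT] = 3/2

Work in coordinates with T = (0, 0), J = (1, 0), G = (0, 1).
1. W is the centroid of triangle JGT ⇒ W = (1/3, 1/3)
2. D is the centroid of triangle WGT ⇒ D = (1/9, 4/9)
3. C is the midpoint of WJ ⇒ C = (2/3, 1/6)
2·[GCJ] = 1/6, 2·[DGT] = 1/9
[GCJ]:[DGT] = 1/6:1/9 = 3/2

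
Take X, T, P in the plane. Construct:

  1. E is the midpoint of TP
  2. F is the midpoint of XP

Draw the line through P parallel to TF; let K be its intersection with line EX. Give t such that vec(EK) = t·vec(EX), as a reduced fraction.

t = -1/3

Work in coordinates with X = (0, 0), T = (1, 0), P = (0, 1).
1. E is the midpoint of TP ⇒ E = (1/2, 1/2)
2. F is the midpoint of XP ⇒ F = (0, 1/2)
through P parallel to TF: direction (-1, 1/2); meets EX at K = (2/3, 2/3)
K = E + t·(X−E) with t = -1/3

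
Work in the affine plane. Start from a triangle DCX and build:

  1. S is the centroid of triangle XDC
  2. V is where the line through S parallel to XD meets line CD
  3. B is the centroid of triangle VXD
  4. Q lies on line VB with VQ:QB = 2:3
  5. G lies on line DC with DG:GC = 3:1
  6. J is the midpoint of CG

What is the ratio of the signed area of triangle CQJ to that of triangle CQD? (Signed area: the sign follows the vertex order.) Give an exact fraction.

Choose coordinates D = (0, 0), C = (1, 0), X = (0, 1).
1. S is the centroid of triangle XDC ⇒ S = (1/3, 1/3)
2. V is where the line through S parallel to XD meets line CD ⇒ V = (1/3, 0)
3. B is the centroid of triangle VXD ⇒ B = (1/9, 1/3)
4. Q lies on line VB with VQ:QB = 2:3 ⇒ Q = (11/45, 2/15)
5. G lies on line DC with DG:GC = 3:1 ⇒ G = (3/4, 0)
6. J is the midpoint of CG ⇒ J = (7/8, 0)
2·[CQJ] = 1/60, 2·[CQD] = 2/15
[CQJ]:[CQD] = 1/60:2/15 = 1/8

[CQJ]:[CQD] = 1/8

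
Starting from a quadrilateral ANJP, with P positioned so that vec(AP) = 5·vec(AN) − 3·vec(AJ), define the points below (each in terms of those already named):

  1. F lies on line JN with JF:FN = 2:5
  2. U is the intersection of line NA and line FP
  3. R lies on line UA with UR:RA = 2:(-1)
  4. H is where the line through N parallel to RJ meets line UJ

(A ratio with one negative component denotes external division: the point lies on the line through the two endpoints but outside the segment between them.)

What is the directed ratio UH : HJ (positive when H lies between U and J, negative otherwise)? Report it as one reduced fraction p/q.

UH:HJ = 5/57

Choose coordinates A = (0, 0), N = (1, 0), J = (0, 1), P = (5, -3).
1. F lies on line JN with JF:FN = 2:5 ⇒ F = (2/7, 5/7)
2. U is the intersection of line NA and line FP ⇒ U = (31/26, 0)
3. R lies on line UA with UR:RA = 2:(-1) ⇒ R = (-31/26, 0)
4. H is where the line through N parallel to RJ meets line UJ ⇒ H = (57/52, 5/62)
H = U + t·(J−U) with t = 5/62, so UH:HJ = t:(1−t) = 5/62:57/62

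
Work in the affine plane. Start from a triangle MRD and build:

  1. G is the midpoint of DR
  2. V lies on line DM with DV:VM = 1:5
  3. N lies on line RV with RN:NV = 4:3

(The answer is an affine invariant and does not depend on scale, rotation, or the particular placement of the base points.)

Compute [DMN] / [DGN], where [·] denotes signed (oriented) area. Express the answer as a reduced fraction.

Choose coordinates M = (0, 0), R = (1, 0), D = (0, 1).
1. G is the midpoint of DR ⇒ G = (1/2, 1/2)
2. V lies on line DM with DV:VM = 1:5 ⇒ V = (0, 5/6)
3. N lies on line RV with RN:NV = 4:3 ⇒ N = (3/7, 10/21)
2·[DMN] = 3/7, 2·[DGN] = -1/21
[DMN]:[DGN] = 3/7:-1/21 = -9

[DMN]:[DGN] = -9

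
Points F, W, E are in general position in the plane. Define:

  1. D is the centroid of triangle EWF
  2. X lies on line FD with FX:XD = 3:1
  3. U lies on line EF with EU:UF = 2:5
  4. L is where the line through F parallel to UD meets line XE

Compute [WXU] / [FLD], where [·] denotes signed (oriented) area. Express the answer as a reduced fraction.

[WXU]:[FLD] = -26/35

Work in coordinates with F = (0, 0), W = (1, 0), E = (0, 1).
1. D is the centroid of triangle EWF ⇒ D = (1/3, 1/3)
2. X lies on line FD with FX:XD = 3:1 ⇒ X = (1/4, 1/4)
3. U lies on line EF with EU:UF = 2:5 ⇒ U = (0, 5/7)
4. L is where the line through F parallel to UD meets line XE ⇒ L = (7/13, -8/13)
2·[WXU] = -2/7, 2·[FLD] = 5/13
[WXU]:[FLD] = -2/7:5/13 = -26/35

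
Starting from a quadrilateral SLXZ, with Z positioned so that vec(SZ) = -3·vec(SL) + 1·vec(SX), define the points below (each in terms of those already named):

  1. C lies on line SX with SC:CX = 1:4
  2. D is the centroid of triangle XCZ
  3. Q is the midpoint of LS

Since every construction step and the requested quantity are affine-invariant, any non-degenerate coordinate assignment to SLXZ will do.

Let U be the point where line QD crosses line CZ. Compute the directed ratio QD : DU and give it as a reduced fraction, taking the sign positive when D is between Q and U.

QD:DU = -5/4

Set S = (0, 0), L = (1, 0), X = (0, 1), Z = (-3, 1); any affine frame gives the same invariant.
1. C lies on line SX with SC:CX = 1:4 ⇒ C = (0, 1/5)
2. D is the centroid of triangle XCZ ⇒ D = (-1, 11/15)
3. Q is the midpoint of LS ⇒ Q = (1/2, 0)
line QD meets CZ at U = (1/5, 11/75)
D = Q + t·(U−Q) with t = 5, so QD:DU = 5:-4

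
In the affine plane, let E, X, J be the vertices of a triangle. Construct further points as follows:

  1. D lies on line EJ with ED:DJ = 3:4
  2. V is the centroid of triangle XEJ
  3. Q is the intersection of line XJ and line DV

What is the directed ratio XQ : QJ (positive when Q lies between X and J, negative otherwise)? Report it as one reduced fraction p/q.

XQ:QJ = 1/4

Choose coordinates E = (0, 0), X = (1, 0), J = (0, 1).
1. D lies on line EJ with ED:DJ = 3:4 ⇒ D = (0, 3/7)
2. V is the centroid of triangle XEJ ⇒ V = (1/3, 1/3)
3. Q is the intersection of line XJ and line DV ⇒ Q = (4/5, 1/5)
Q = X + t·(J−X) with t = 1/5, so XQ:QJ = t:(1−t) = 1/5:4/5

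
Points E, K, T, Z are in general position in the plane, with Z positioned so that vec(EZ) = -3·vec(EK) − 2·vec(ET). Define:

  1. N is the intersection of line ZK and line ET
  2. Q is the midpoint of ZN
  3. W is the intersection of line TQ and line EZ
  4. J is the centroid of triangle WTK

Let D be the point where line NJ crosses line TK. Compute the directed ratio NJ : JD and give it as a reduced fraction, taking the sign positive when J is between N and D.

Set E = (0, 0), K = (1, 0), T = (0, 1), Z = (-3, -2); any affine frame gives the same invariant.
1. N is the intersection of line ZK and line ET ⇒ N = (0, -1/2)
2. Q is the midpoint of ZN ⇒ Q = (-3/2, -5/4)
3. W is the intersection of line TQ and line EZ ⇒ W = (-6/5, -4/5)
4. J is the centroid of triangle WTK ⇒ J = (-1/15, 1/15)
line NJ meets TK at D = (-1/5, 6/5)
J = N + t·(D−N) with t = 1/3, so NJ:JD = 1/3:2/3

NJ:JD = 1/2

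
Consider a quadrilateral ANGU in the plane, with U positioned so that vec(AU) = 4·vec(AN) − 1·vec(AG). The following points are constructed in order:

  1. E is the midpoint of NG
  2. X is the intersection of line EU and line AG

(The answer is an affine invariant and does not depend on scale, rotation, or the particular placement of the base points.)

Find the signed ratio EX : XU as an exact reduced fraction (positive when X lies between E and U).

EX:XU = -1/8

Work in coordinates with A = (0, 0), N = (1, 0), G = (0, 1), U = (4, -1).
1. E is the midpoint of NG ⇒ E = (1/2, 1/2)
2. X is the intersection of line EU and line AG ⇒ X = (0, 5/7)
X = E + t·(U−E) with t = -1/7, so EX:XU = t:(1−t) = -1/7:8/7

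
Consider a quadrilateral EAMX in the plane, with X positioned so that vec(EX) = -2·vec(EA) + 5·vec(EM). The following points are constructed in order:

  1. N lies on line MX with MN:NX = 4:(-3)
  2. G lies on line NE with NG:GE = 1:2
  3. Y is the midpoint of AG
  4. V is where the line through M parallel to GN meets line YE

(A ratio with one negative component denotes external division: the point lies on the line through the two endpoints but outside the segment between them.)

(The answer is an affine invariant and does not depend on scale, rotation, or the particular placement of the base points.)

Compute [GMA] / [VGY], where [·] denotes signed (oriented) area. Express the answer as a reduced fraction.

[GMA]:[VGY] = -15

Work in coordinates with E = (0, 0), A = (1, 0), M = (0, 1), X = (-2, 5).
1. N lies on line MX with MN:NX = 4:(-3) ⇒ N = (-8, 17)
2. G lies on line NE with NG:GE = 1:2 ⇒ G = (-16/3, 34/3)
3. Y is the midpoint of AG ⇒ Y = (-13/6, 17/3)
4. V is where the line through M parallel to GN meets line YE ⇒ V = (-104/51, 16/3)
2·[GMA] = 5, 2·[VGY] = -1/3
[GMA]:[VGY] = 5:-1/3 = -15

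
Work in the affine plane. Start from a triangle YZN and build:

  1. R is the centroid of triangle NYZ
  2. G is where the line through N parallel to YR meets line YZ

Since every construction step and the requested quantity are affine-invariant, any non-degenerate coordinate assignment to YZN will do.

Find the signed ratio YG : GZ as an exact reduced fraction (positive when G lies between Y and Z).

YG:GZ = -1/2

Set Y = (0, 0), Z = (1, 0), N = (0, 1); any affine frame gives the same invariant.
1. R is the centroid of triangle NYZ ⇒ R = (1/3, 1/3)
2. G is where the line through N parallel to YR meets line YZ ⇒ G = (-1, 0)
G = Y + t·(Z−Y) with t = -1, so YG:GZ = t:(1−t) = -1:2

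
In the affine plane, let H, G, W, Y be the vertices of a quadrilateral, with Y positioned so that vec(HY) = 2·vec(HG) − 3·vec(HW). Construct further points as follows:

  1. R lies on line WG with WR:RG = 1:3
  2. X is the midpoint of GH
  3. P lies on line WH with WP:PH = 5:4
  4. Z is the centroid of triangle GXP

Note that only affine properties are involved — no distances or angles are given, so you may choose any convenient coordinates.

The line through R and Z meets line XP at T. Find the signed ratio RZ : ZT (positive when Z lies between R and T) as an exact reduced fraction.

RZ:ZT = 41/16

Assign H = (0, 0), G = (1, 0), W = (0, 1), Y = (2, -3) — the answer is frame-independent, so this choice is without loss of generality.
1. R lies on line WG with WR:RG = 1:3 ⇒ R = (1/4, 3/4)
2. X is the midpoint of GH ⇒ X = (1/2, 0)
3. P lies on line WH with WP:PH = 5:4 ⇒ P = (0, 4/9)
4. Z is the centroid of triangle GXP ⇒ Z = (1/2, 4/27)
line RZ meets XP at T = (49/82, -32/369)
Z = R + t·(T−R) with t = 41/57, so RZ:ZT = 41/57:16/57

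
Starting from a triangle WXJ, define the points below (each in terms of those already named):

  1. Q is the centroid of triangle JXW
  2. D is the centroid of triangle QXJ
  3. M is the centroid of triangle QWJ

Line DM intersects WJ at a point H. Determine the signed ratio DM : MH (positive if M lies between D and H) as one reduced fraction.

Assign W = (0, 0), X = (1, 0), J = (0, 1) — the answer is frame-independent, so this choice is without loss of generality.
1. Q is the centroid of triangle JXW ⇒ Q = (1/3, 1/3)
2. D is the centroid of triangle QXJ ⇒ D = (4/9, 4/9)
3. M is the centroid of triangle QWJ ⇒ M = (1/9, 4/9)
line DM meets WJ at H = (0, 4/9)
M = D + t·(H−D) with t = 3/4, so DM:MH = 3/4:1/4

DM:MH = 3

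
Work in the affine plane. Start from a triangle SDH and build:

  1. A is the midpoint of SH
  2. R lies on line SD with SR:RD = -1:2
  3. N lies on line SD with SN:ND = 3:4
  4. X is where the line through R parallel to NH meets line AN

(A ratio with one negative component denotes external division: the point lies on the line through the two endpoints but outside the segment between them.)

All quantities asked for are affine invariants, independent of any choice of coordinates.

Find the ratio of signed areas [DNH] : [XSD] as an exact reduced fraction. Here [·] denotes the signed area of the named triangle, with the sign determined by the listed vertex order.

[DNH]:[XSD] = -6/35

Assign S = (0, 0), D = (1, 0), H = (0, 1) — the answer is frame-independent, so this choice is without loss of generality.
1. A is the midpoint of SH ⇒ A = (0, 1/2)
2. R lies on line SD with SR:RD = -1:2 ⇒ R = (-1, 0)
3. N lies on line SD with SN:ND = 3:4 ⇒ N = (3/7, 0)
4. X is where the line through R parallel to NH meets line AN ⇒ X = (-17/7, 10/3)
2·[DNH] = -4/7, 2·[XSD] = 10/3
[DNH]:[XSD] = -4/7:10/3 = -6/35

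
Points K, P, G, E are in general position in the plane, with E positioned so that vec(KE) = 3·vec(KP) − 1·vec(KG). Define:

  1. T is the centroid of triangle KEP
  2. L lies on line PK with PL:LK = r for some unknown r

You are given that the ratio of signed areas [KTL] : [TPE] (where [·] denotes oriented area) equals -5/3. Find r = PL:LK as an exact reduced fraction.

Assign K = (0, 0), P = (1, 0), G = (0, 1), E = (3, -1) — the answer is frame-independent, so this choice is without loss of generality.
1. T is the centroid of triangle KEP ⇒ T = (4/3, -1/3)
2. With PL:LK = r, write λ = r/(r+1) so L = P + λ·(K−P); L is affine-linear in λ
Every point depending on L is an affine combination of L and λ-independent points, so each such coordinate is linear in λ; the λ² term in each signed area is a multiple of (K−P)×(K−P) = 0, so 2·[KTL] and 2·[TPE] are each linear in λ. Evaluating at λ=0 and λ=1:
  2·[KTL] = -1/3·λ + 1/3,   2·[TPE] = -1/3
So [KTL]:[TPE] = (-1/3·λ + 1/3) / (-1/3). Setting this equal to -5/3:
  -1/3·λ + 1/3 = -5/3·(-1/3)  ⇒  λ = -2/3
Then r = λ/(1−λ) = (-2/3)/(5/3) = -2/5. Check: with r = -2/5, L = (5/3, 0) and [KTL]:[TPE] = -5/3 as required.

r = -2/5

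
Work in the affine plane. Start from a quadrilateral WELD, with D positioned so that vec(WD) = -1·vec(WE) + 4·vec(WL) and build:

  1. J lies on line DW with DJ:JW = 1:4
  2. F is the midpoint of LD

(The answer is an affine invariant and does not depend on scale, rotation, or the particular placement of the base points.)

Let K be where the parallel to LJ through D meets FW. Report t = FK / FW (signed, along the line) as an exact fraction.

t = -1/9

Choose coordinates W = (0, 0), E = (1, 0), L = (0, 1), D = (-1, 4).
1. J lies on line DW with DJ:JW = 1:4 ⇒ J = (-4/5, 16/5)
2. F is the midpoint of LD ⇒ F = (-1/2, 5/2)
through D parallel to LJ: direction (-4/5, 11/5); meets FW at K = (-5/9, 25/9)
K = F + t·(W−F) with t = -1/9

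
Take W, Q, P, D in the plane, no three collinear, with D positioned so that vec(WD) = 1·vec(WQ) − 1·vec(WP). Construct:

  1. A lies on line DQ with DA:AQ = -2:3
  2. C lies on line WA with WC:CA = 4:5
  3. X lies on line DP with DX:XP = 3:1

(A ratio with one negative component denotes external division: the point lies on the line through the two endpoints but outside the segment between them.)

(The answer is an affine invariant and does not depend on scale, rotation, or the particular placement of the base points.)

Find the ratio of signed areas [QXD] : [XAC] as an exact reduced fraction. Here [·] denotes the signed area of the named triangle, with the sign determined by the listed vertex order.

Choose coordinates W = (0, 0), Q = (1, 0), P = (0, 1), D = (1, -1).
1. A lies on line DQ with DA:AQ = -2:3 ⇒ A = (1, -3)
2. C lies on line WA with WC:CA = 4:5 ⇒ C = (4/9, -4/3)
3. X lies on line DP with DX:XP = 3:1 ⇒ X = (1/4, 1/2)
2·[QXD] = 3/4, 2·[XAC] = -25/36
[QXD]:[XAC] = 3/4:-25/36 = -27/25

[QXD]:[XAC] = -27/25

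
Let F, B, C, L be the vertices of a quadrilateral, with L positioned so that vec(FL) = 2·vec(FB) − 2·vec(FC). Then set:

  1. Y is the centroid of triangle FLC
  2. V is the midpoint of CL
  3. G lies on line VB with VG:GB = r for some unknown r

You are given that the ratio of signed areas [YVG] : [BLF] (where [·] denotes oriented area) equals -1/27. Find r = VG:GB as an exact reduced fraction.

r = 4/5

Work in coordinates with F = (0, 0), B = (1, 0), C = (0, 1), L = (2, -2).
1. Y is the centroid of triangle FLC ⇒ Y = (2/3, -1/3)
2. V is the midpoint of CL ⇒ V = (1, -1/2)
3. With VG:GB = r, write λ = r/(r+1) so G = V + λ·(B−V); G is affine-linear in λ
Every point depending on G is an affine combination of G and λ-independent points, so each such coordinate is linear in λ; the λ² term in each signed area is a multiple of (B−V)×(B−V) = 0, so 2·[YVG] and 2·[BLF] are each linear in λ. Evaluating at λ=0 and λ=1:
  2·[YVG] = 1/6·λ,   2·[BLF] = -2
So [YVG]:[BLF] = (1/6·λ) / (-2). Setting this equal to -1/27:
  1/6·λ = -1/27·(-2)  ⇒  λ = 4/9
Then r = λ/(1−λ) = (4/9)/(5/9) = 4/5. Check: with r = 4/5, G = (1, -5/18) and [YVG]:[BLF] = -1/27 as required.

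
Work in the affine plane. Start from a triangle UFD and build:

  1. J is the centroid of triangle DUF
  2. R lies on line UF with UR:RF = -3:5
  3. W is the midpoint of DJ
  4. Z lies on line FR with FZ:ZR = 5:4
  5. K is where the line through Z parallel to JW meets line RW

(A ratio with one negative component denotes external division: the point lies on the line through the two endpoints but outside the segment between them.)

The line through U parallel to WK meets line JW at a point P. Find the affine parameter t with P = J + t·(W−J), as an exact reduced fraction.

Set U = (0, 0), F = (1, 0), D = (0, 1); any affine frame gives the same invariant.
1. J is the centroid of triangle DUF ⇒ J = (1/3, 1/3)
2. R lies on line UF with UR:RF = -3:5 ⇒ R = (-3/2, 0)
3. W is the midpoint of DJ ⇒ W = (1/6, 2/3)
4. Z lies on line FR with FZ:ZR = 5:4 ⇒ Z = (-7/18, 0)
5. K is where the line through Z parallel to JW meets line RW ⇒ K = (-31/54, 10/27)
through U parallel to WK: direction (-20/27, -8/27); meets JW at P = (5/12, 1/6)
P = J + t·(W−J) with t = -1/2

t = -1/2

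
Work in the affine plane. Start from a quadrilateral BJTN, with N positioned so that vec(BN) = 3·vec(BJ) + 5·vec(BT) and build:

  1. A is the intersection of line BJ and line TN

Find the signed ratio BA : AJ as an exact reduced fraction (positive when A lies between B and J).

BA:AJ = -3/7

Work in coordinates with B = (0, 0), J = (1, 0), T = (0, 1), N = (3, 5).
1. A is the intersection of line BJ and line TN ⇒ A = (-3/4, 0)
A = B + t·(J−B) with t = -3/4, so BA:AJ = t:(1−t) = -3/4:7/4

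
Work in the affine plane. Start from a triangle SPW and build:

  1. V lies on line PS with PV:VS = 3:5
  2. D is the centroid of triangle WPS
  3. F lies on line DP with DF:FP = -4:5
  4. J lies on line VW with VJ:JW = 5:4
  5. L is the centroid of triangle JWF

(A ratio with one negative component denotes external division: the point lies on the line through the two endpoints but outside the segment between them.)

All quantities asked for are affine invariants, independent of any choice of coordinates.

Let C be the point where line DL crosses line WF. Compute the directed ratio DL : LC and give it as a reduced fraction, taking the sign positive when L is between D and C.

DL:LC = 85/23

Set S = (0, 0), P = (1, 0), W = (0, 1); any affine frame gives the same invariant.
1. V lies on line PS with PV:VS = 3:5 ⇒ V = (5/8, 0)
2. D is the centroid of triangle WPS ⇒ D = (1/3, 1/3)
3. F lies on line DP with DF:FP = -4:5 ⇒ F = (-7/3, 5/3)
4. J lies on line VW with VJ:JW = 5:4 ⇒ J = (5/18, 5/9)
5. L is the centroid of triangle JWF ⇒ L = (-37/54, 29/27)
line DL meets WF at C = (-49/51, 65/51)
L = D + t·(C−D) with t = 85/108, so DL:LC = 85/108:23/108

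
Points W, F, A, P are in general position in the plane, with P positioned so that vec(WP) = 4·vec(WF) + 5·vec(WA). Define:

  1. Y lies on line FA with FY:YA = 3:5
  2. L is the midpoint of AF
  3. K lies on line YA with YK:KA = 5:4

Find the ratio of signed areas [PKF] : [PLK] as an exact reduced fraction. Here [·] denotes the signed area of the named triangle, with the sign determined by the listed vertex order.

[PKF]:[PLK] = -13/4

Choose coordinates W = (0, 0), F = (1, 0), A = (0, 1), P = (4, 5).
1. Y lies on line FA with FY:YA = 3:5 ⇒ Y = (5/8, 3/8)
2. L is the midpoint of AF ⇒ L = (1/2, 1/2)
3. K lies on line YA with YK:KA = 5:4 ⇒ K = (5/18, 13/18)
2·[PKF] = 52/9, 2·[PLK] = -16/9
[PKF]:[PLK] = 52/9:-16/9 = -13/4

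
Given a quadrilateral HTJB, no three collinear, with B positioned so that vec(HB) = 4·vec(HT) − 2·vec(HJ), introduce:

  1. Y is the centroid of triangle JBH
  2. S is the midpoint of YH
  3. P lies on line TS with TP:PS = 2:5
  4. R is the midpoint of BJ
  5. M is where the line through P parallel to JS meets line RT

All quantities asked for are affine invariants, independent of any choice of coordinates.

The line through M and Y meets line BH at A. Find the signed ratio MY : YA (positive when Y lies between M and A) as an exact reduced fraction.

Choose coordinates H = (0, 0), T = (1, 0), J = (0, 1), B = (4, -2).
1. Y is the centroid of triangle JBH ⇒ Y = (4/3, -1/3)
2. S is the midpoint of YH ⇒ S = (2/3, -1/6)
3. P lies on line TS with TP:PS = 2:5 ⇒ P = (19/21, -1/21)
4. R is the midpoint of BJ ⇒ R = (2, -1/2)
5. M is where the line through P parallel to JS meets line RT ⇒ M = (29/35, 3/35)
line MY meets BH at A = (82/35, -41/35)
Y = M + t·(A−M) with t = 1/3, so MY:YA = 1/3:2/3

MY:YA = 1/2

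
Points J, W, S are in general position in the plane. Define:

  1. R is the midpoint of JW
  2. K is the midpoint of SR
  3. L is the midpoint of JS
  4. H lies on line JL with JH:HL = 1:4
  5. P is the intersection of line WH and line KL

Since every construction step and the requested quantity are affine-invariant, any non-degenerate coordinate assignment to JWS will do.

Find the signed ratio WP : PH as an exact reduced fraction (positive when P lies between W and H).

Choose coordinates J = (0, 0), W = (1, 0), S = (0, 1).
1. R is the midpoint of JW ⇒ R = (1/2, 0)
2. K is the midpoint of SR ⇒ K = (1/4, 1/2)
3. L is the midpoint of JS ⇒ L = (0, 1/2)
4. H lies on line JL with JH:HL = 1:4 ⇒ H = (0, 1/10)
5. P is the intersection of line WH and line KL ⇒ P = (-4, 1/2)
P = W + t·(H−W) with t = 5, so WP:PH = t:(1−t) = 5:-4

WP:PH = -5/4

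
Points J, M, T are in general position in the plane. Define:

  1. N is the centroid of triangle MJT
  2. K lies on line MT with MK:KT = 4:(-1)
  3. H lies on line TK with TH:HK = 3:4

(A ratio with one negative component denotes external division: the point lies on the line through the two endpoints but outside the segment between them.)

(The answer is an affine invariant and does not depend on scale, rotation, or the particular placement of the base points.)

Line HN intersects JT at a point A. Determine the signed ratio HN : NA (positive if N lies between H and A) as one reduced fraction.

HN:NA = -10/7

Work in coordinates with J = (0, 0), M = (1, 0), T = (0, 1).
1. N is the centroid of triangle MJT ⇒ N = (1/3, 1/3)
2. K lies on line MT with MK:KT = 4:(-1) ⇒ K = (-1/3, 4/3)
3. H lies on line TK with TH:HK = 3:4 ⇒ H = (-1/7, 8/7)
line HN meets JT at A = (0, 9/10)
N = H + t·(A−H) with t = 10/3, so HN:NA = 10/3:-7/3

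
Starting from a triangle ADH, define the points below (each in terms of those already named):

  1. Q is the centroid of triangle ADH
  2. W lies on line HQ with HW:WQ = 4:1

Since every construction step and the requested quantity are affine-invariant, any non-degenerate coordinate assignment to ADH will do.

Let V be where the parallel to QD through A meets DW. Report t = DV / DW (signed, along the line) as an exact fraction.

t = -5

Set A = (0, 0), D = (1, 0), H = (0, 1); any affine frame gives the same invariant.
1. Q is the centroid of triangle ADH ⇒ Q = (1/3, 1/3)
2. W lies on line HQ with HW:WQ = 4:1 ⇒ W = (4/15, 7/15)
through A parallel to QD: direction (2/3, -1/3); meets DW at V = (14/3, -7/3)
V = D + t·(W−D) with t = -5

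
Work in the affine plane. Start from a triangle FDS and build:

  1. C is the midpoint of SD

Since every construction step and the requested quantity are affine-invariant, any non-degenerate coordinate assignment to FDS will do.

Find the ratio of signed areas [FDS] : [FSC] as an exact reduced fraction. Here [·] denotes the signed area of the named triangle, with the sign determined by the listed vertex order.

[FDS]:[FSC] = -2

Choose coordinates F = (0, 0), D = (1, 0), S = (0, 1).
1. C is the midpoint of SD ⇒ C = (1/2, 1/2)
2·[FDS] = 1, 2·[FSC] = -1/2
[FDS]:[FSC] = 1:-1/2 = -2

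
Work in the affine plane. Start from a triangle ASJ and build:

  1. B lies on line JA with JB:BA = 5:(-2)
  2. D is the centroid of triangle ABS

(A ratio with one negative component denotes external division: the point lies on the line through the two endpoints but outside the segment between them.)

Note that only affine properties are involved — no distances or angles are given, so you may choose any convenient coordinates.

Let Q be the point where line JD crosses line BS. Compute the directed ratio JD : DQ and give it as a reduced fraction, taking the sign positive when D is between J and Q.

Choose coordinates A = (0, 0), S = (1, 0), J = (0, 1).
1. B lies on line JA with JB:BA = 5:(-2) ⇒ B = (0, -2/3)
2. D is the centroid of triangle ABS ⇒ D = (1/3, -2/9)
line JD meets BS at Q = (5/13, -16/39)
D = J + t·(Q−J) with t = 13/15, so JD:DQ = 13/15:2/15

JD:DQ = 13/2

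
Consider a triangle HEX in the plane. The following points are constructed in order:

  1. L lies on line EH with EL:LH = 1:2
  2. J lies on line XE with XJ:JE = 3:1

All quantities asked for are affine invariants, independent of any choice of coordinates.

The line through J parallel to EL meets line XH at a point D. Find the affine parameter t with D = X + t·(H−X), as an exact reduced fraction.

Set H = (0, 0), E = (1, 0), X = (0, 1); any affine frame gives the same invariant.
1. L lies on line EH with EL:LH = 1:2 ⇒ L = (2/3, 0)
2. J lies on line XE with XJ:JE = 3:1 ⇒ J = (3/4, 1/4)
through J parallel to EL: direction (-1/3, 0); meets XH at D = (0, 1/4)
D = X + t·(H−X) with t = 3/4

t = 3/4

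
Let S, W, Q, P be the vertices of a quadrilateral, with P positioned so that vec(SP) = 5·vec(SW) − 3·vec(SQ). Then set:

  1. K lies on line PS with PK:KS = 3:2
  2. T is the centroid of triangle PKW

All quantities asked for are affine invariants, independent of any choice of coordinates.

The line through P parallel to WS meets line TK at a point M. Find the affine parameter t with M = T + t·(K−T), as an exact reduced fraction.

t = -8

Choose coordinates S = (0, 0), W = (1, 0), Q = (0, 1), P = (5, -3).
1. K lies on line PS with PK:KS = 3:2 ⇒ K = (2, -6/5)
2. T is the centroid of triangle PKW ⇒ T = (8/3, -7/5)
through P parallel to WS: direction (-1, 0); meets TK at M = (8, -3)
M = T + t·(K−T) with t = -8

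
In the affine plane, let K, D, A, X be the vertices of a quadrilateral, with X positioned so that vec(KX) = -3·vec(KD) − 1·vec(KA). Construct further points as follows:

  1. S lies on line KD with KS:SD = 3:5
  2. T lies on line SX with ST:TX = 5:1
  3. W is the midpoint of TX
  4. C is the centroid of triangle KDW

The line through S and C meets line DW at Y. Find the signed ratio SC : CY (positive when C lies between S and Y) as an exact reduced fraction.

SC:CY = 7/8

Work in coordinates with K = (0, 0), D = (1, 0), A = (0, 1), X = (-3, -1).
1. S lies on line KD with KS:SD = 3:5 ⇒ S = (3/8, 0)
2. T lies on line SX with ST:TX = 5:1 ⇒ T = (-39/16, -5/6)
3. W is the midpoint of TX ⇒ W = (-87/32, -11/12)
4. C is the centroid of triangle KDW ⇒ C = (-55/96, -11/36)
line SC meets DW at Y = (-53/32, -55/84)
C = S + t·(Y−S) with t = 7/15, so SC:CY = 7/15:8/15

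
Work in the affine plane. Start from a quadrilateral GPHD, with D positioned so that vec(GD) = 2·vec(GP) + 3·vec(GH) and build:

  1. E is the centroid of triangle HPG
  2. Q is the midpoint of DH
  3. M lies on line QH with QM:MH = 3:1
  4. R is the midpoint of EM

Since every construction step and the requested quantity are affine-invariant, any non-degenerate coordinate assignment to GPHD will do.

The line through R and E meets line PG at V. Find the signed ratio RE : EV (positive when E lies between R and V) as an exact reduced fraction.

Assign G = (0, 0), P = (1, 0), H = (0, 1), D = (2, 3) — the answer is frame-independent, so this choice is without loss of generality.
1. E is the centroid of triangle HPG ⇒ E = (1/3, 1/3)
2. Q is the midpoint of DH ⇒ Q = (1, 2)
3. M lies on line QH with QM:MH = 3:1 ⇒ M = (1/4, 5/4)
4. R is the midpoint of EM ⇒ R = (7/24, 19/24)
line RE meets PG at V = (4/11, 0)
E = R + t·(V−R) with t = 11/19, so RE:EV = 11/19:8/19

RE:EV = 11/8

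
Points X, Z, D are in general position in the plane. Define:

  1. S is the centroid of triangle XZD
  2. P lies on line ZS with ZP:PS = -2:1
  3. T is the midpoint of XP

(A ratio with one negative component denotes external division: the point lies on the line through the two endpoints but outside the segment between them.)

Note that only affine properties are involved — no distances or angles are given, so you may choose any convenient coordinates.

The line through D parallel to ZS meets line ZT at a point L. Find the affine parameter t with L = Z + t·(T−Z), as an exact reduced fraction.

Assign X = (0, 0), Z = (1, 0), D = (0, 1) — the answer is frame-independent, so this choice is without loss of generality.
1. S is the centroid of triangle XZD ⇒ S = (1/3, 1/3)
2. P lies on line ZS with ZP:PS = -2:1 ⇒ P = (-1/3, 2/3)
3. T is the midpoint of XP ⇒ T = (-1/6, 1/3)
through D parallel to ZS: direction (-2/3, 1/3); meets ZT at L = (10/3, -2/3)
L = Z + t·(T−Z) with t = -2

t = -2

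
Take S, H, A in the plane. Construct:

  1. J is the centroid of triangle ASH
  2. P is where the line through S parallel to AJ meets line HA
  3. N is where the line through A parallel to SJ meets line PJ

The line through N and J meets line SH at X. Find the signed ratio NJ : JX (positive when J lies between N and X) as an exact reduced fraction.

NJ:JX = 5/3

Work in coordinates with S = (0, 0), H = (1, 0), A = (0, 1).
1. J is the centroid of triangle ASH ⇒ J = (1/3, 1/3)
2. P is where the line through S parallel to AJ meets line HA ⇒ P = (-1, 2)
3. N is where the line through A parallel to SJ meets line PJ ⇒ N = (-1/9, 8/9)
line NJ meets SH at X = (3/5, 0)
J = N + t·(X−N) with t = 5/8, so NJ:JX = 5/8:3/8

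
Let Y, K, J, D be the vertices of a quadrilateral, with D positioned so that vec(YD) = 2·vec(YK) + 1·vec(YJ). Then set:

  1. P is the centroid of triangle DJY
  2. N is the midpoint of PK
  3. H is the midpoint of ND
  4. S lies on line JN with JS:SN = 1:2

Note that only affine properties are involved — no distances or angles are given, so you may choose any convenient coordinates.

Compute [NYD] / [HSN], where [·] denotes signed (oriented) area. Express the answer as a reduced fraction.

Work in coordinates with Y = (0, 0), K = (1, 0), J = (0, 1), D = (2, 1).
1. P is the centroid of triangle DJY ⇒ P = (2/3, 2/3)
2. N is the midpoint of PK ⇒ N = (5/6, 1/3)
3. H is the midpoint of ND ⇒ H = (17/12, 2/3)
4. S lies on line JN with JS:SN = 1:2 ⇒ S = (5/18, 7/9)
2·[NYD] = -1/6, 2·[HSN] = 4/9
[NYD]:[HSN] = -1/6:4/9 = -3/8

[NYD]:[HSN] = -3/8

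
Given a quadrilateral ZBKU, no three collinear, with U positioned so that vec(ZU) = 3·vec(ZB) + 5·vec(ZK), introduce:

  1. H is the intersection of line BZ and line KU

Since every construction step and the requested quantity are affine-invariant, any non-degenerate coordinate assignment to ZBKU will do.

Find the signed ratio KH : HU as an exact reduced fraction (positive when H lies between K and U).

Assign Z = (0, 0), B = (1, 0), K = (0, 1), U = (3, 5) — the answer is frame-independent, so this choice is without loss of generality.
1. H is the intersection of line BZ and line KU ⇒ H = (-3/4, 0)
H = K + t·(U−K) with t = -1/4, so KH:HU = t:(1−t) = -1/4:5/4

KH:HU = -1/5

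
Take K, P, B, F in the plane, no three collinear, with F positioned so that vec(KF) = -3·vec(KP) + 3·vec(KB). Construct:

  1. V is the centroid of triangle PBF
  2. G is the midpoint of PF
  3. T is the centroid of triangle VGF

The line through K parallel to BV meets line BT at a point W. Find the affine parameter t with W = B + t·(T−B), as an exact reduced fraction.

t = -6

Set K = (0, 0), P = (1, 0), B = (0, 1), F = (-3, 3); any affine frame gives the same invariant.
1. V is the centroid of triangle PBF ⇒ V = (-2/3, 4/3)
2. G is the midpoint of PF ⇒ G = (-1, 3/2)
3. T is the centroid of triangle VGF ⇒ T = (-14/9, 35/18)
through K parallel to BV: direction (-2/3, 1/3); meets BT at W = (28/3, -14/3)
W = B + t·(T−B) with t = -6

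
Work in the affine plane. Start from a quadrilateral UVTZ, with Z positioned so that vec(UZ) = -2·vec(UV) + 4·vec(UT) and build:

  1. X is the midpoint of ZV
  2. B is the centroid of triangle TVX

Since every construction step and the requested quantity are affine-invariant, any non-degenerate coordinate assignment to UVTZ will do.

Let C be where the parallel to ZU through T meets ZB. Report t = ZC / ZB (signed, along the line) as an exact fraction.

Assign U = (0, 0), V = (1, 0), T = (0, 1), Z = (-2, 4) — the answer is frame-independent, so this choice is without loss of generality.
1. X is the midpoint of ZV ⇒ X = (-1/2, 2)
2. B is the centroid of triangle TVX ⇒ B = (1/6, 1)
through T parallel to ZU: direction (2, -4); meets ZB at C = (-3/8, 7/4)
C = Z + t·(B−Z) with t = 3/4

t = 3/4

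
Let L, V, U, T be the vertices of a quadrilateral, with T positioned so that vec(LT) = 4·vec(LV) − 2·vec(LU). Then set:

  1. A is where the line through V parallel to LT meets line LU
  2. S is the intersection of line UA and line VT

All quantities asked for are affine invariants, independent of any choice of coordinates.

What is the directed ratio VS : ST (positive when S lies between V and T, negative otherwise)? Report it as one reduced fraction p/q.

Assign L = (0, 0), V = (1, 0), U = (0, 1), T = (4, -2) — the answer is frame-independent, so this choice is without loss of generality.
1. A is where the line through V parallel to LT meets line LU ⇒ A = (0, 1/2)
2. S is the intersection of line UA and line VT ⇒ S = (0, 2/3)
S = V + t·(T−V) with t = -1/3, so VS:ST = t:(1−t) = -1/3:4/3

VS:ST = -1/4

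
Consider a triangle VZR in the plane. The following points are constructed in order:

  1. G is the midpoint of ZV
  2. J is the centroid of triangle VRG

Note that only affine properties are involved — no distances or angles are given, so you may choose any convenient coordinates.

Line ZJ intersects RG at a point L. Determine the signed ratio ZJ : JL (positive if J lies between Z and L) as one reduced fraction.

ZJ:JL = -4

Choose coordinates V = (0, 0), Z = (1, 0), R = (0, 1).
1. G is the midpoint of ZV ⇒ G = (1/2, 0)
2. J is the centroid of triangle VRG ⇒ J = (1/6, 1/3)
line ZJ meets RG at L = (3/8, 1/4)
J = Z + t·(L−Z) with t = 4/3, so ZJ:JL = 4/3:-1/3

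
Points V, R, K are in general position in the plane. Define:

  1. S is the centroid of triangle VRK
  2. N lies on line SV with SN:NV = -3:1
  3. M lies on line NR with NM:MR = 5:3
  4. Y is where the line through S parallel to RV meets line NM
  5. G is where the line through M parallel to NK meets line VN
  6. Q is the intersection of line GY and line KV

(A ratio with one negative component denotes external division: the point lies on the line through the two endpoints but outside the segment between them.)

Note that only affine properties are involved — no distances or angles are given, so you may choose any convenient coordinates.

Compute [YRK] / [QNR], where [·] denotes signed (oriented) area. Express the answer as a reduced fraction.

Set V = (0, 0), R = (1, 0), K = (0, 1); any affine frame gives the same invariant.
1. S is the centroid of triangle VRK ⇒ S = (1/3, 1/3)
2. N lies on line SV with SN:NV = -3:1 ⇒ N = (-1/6, -1/6)
3. M lies on line NR with NM:MR = 5:3 ⇒ M = (9/16, -1/16)
4. Y is where the line through S parallel to RV meets line NM ⇒ Y = (10/3, 1/3)
5. G is where the line through M parallel to NK meets line VN ⇒ G = (2/3, 2/3)
6. Q is the intersection of line GY and line KV ⇒ Q = (0, 3/4)
2·[YRK] = -8/3, 2·[QNR] = 25/24
[YRK]:[QNR] = -8/3:25/24 = -64/25

[YRK]:[QNR] = -64/25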